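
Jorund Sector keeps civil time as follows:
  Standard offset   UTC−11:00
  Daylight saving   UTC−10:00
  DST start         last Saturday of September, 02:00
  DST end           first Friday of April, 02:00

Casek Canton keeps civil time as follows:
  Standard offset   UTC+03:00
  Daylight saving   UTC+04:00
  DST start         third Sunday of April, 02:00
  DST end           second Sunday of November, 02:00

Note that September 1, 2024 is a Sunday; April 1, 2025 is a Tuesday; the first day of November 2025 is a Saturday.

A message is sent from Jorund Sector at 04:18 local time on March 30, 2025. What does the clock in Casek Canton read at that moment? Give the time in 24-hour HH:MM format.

1 September 2024 is a Sunday, so Saturdays fall on 7, 14, 21, 28; the last is September 28.
1 April 2025 is a Tuesday, so the first Friday is April 4.
March 30, 2025 lies within the daylight-saving period (28 September 2024 – 4 April 2025), so Jorund Sector is on daylight time, UTC−10:00.
04:18 Jorund Sector + 10h = 14:18 UTC.
1 April 2025 is a Tuesday, so the first Sunday is April 6 and the third is April 20.
1 November 2025 is a Saturday, so the first Sunday is November 2 and the second is November 9.
At the standard offset (UTC+03:00), 14:18 UTC + 3h = 17:18 Casek Canton standard time.
The standard-time date in Casek Canton, March 30, 2025, does not fall between 20 April and 9 November, so daylight saving is not in effect and Casek Canton is at UTC+03:00.
14:18 UTC + 3h = 17:18 Casek Canton.

17:18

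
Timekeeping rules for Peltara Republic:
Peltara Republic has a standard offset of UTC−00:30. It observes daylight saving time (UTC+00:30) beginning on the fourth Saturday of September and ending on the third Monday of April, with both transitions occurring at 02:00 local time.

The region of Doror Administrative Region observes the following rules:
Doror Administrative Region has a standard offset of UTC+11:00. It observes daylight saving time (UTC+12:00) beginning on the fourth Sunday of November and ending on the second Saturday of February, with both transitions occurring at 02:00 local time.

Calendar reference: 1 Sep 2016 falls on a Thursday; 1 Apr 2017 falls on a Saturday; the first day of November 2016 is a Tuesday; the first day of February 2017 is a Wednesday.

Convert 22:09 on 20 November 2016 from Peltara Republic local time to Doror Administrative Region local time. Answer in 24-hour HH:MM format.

1 September 2016 is a Thursday, so the first Saturday is September 3 and the fourth is September 24.
1 April 2017 is a Saturday, so the first Monday is April 3 and the third is April 17.
20 November 2016 lies within the daylight-saving period (24 September 2016 – 17 April 2017), so Peltara Republic is on daylight time, UTC+00:30.
22:09 Peltara Republic − 0h30m = 21:39 UTC.
1 November 2016 is a Tuesday, so the first Sunday is November 6 and the fourth is November 27.
1 February 2017 is a Wednesday, so the first Saturday is February 4 and the second is February 11.
At the standard offset (UTC+11:00), 21:39 UTC + 11h = 08:39 Doror Administrative Region standard time (rolling into the next day, 21 November 2016).
The standard-time date in Doror Administrative Region, 21 November 2016, is outside the daylight-saving period (27 November 2016 – 11 February 2017), so Doror Administrative Region is on standard time, UTC+11:00.
21:39 UTC + 11h = 08:39 Doror Administrative Region (rolling into the next day, 21 November 2016).

08:39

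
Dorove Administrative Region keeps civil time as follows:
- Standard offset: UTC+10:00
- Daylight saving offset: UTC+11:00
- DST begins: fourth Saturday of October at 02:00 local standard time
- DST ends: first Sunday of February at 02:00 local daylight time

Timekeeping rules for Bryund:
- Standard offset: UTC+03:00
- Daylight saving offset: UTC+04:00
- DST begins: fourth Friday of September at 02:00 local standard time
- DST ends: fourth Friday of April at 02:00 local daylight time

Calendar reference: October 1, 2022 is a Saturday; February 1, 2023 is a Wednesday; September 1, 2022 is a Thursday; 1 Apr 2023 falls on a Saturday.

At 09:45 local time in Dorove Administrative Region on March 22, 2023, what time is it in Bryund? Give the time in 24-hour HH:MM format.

03:45

1 October 2022 is a Saturday, so the first Saturday is October 1 and the fourth is October 22.
1 February 2023 is a Wednesday, so the first Sunday is February 5.
Daylight saving runs 22 October 2022 – 5 February 2023; March 22, 2023 is outside that window, so Dorove Administrative Region is on standard time at UTC+10:00.
09:45 Dorove Administrative Region − 10h = 23:45 UTC (rolling into the previous day, 21 March 2023).
1 September 2022 is a Thursday, so the first Friday is September 2 and the fourth is September 23.
1 April 2023 is a Saturday, so the first Friday is April 7 and the fourth is April 28.
At the standard offset (UTC+03:00), 23:45 UTC + 3h = 02:45 Bryund standard time (rolling into the next day, 22 March 2023).
The standard-time date in Bryund, March 22, 2023, lies within the daylight-saving period (23 September 2022 – 28 April 2023), so Bryund is on daylight time, UTC+04:00.
23:45 UTC + 4h = 03:45 Bryund (rolling into the next day, 22 March 2023).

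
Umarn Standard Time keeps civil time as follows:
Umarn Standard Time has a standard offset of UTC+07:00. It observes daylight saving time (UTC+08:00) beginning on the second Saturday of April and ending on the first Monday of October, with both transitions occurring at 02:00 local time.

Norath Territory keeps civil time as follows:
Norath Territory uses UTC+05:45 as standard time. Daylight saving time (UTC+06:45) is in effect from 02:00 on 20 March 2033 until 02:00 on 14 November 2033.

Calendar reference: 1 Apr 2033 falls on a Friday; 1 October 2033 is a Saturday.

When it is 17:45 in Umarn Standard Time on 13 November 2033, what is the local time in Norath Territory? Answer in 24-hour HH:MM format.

17:30

1 April 2033 is a Friday, so the first Saturday is April 2 and the second is April 9.
1 October 2033 is a Saturday, so the first Monday is October 3.
13 November 2033 does not fall between 9 April and 3 October, so daylight saving is not in effect and Umarn Standard Time is at UTC+07:00.
17:45 Umarn Standard Time − 7h = 10:45 UTC.
At the standard offset (UTC+05:45), 10:45 UTC + 5h45m = 16:30 Norath Territory standard time.
Daylight saving runs 20 March – 14 November; the standard-time date in Norath Territory, 13 November 2033, is inside that window, so Norath Territory is at UTC+06:45.
10:45 UTC + 6h45m = 17:30 Norath Territory.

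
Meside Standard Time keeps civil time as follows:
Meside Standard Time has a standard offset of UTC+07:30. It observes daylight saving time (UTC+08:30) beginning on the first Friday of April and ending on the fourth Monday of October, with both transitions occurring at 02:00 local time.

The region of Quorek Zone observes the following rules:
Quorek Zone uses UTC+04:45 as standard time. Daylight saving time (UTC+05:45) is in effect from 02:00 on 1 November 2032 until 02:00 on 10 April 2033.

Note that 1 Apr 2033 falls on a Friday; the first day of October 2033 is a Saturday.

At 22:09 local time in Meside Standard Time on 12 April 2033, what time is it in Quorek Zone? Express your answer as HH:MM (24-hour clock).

18:24

1 April 2033 is a Friday, so the first Friday is April 1.
1 October 2033 is a Saturday, so the first Monday is October 3 and the fourth is October 24.
12 April 2033 lies within the daylight-saving period (1 April – 24 October), so Meside Standard Time is on daylight time, UTC+08:30.
22:09 Meside Standard Time − 8h30m = 13:39 UTC.
At the standard offset (UTC+04:45), 13:39 UTC + 4h45m = 18:24 Quorek Zone standard time.
The standard-time date in Quorek Zone, 12 April 2033, does not fall between 1 November 2032 and 10 April 2033, so daylight saving is not in effect and Quorek Zone is at UTC+04:45.
13:39 UTC + 4h45m = 18:24 Quorek Zone.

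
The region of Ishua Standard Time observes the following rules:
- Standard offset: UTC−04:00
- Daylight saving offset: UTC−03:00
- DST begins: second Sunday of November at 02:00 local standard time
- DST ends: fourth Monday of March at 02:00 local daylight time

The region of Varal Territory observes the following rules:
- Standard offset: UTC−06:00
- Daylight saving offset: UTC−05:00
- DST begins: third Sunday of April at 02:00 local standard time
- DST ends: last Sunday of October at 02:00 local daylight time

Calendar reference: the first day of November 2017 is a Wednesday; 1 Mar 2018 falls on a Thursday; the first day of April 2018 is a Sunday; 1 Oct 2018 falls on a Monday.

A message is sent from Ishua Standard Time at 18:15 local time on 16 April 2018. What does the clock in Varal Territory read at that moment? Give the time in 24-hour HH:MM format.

17:15

1 November 2017 is a Wednesday, so the first Sunday is November 5 and the second is November 12.
1 March 2018 is a Thursday, so the first Monday is March 5 and the fourth is March 26.
16 April 2018 does not fall between 12 November 2017 and 26 March 2018, so daylight saving is not in effect and Ishua Standard Time is at UTC−04:00.
18:15 Ishua Standard Time + 4h = 22:15 UTC.
1 April 2018 is a Sunday, so the first Sunday is April 1 and the third is April 15.
1 October 2018 is a Monday, so Sundays fall on 7, 14, 21, 28; the last is October 28.
At the standard offset (UTC−06:00), 22:15 UTC − 6h = 16:15 Varal Territory standard time.
Daylight saving runs 15 April – 28 October; the standard-time date in Varal Territory, 16 April 2018, is inside that window, so Varal Territory is at UTC−05:00.
22:15 UTC − 5h = 17:15 Varal Territory.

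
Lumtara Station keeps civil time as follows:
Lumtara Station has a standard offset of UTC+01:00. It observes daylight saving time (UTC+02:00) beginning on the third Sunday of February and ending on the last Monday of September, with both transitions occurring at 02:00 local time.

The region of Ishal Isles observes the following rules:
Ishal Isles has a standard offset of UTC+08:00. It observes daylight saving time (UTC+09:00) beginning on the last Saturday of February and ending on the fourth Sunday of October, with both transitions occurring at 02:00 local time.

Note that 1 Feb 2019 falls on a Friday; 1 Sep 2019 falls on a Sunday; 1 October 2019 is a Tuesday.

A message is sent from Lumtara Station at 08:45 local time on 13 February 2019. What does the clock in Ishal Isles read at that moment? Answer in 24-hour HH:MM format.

15:45

1 February 2019 is a Friday, so the first Sunday is February 3 and the third is February 17.
1 September 2019 is a Sunday, so Mondays fall on 2, 9, 16, 23, 30; the last is September 30.
Daylight saving runs 17 February – 30 September; 13 February 2019 is outside that window, so Lumtara Station is on standard time at UTC+01:00.
08:45 Lumtara Station − 1h = 07:45 UTC.
1 February 2019 is a Friday, so Saturdays fall on 2, 9, 16, 23; the last is February 23.
1 October 2019 is a Tuesday, so the first Sunday is October 6 and the fourth is October 27.
At the standard offset (UTC+08:00), 07:45 UTC + 8h = 15:45 Ishal Isles standard time.
The standard-time date in Ishal Isles, 13 February 2019, is outside the daylight-saving period (23 February – 27 October), so Ishal Isles is on standard time, UTC+08:00.
07:45 UTC + 8h = 15:45 Ishal Isles.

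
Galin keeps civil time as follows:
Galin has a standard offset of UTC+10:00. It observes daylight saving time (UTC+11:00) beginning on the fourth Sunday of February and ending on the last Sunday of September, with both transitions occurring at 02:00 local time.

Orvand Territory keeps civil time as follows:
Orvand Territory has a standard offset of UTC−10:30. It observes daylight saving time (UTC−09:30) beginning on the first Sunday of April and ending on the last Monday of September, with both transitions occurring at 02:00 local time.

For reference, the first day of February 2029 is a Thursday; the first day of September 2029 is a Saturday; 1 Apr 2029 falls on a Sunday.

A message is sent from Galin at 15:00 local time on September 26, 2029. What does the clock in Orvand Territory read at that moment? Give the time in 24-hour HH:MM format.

17:30

1 February 2029 is a Thursday, so the first Sunday is February 4 and the fourth is February 25.
1 September 2029 is a Saturday, so Sundays fall on 2, 9, 16, 23, 30; the last is September 30.
September 26, 2029 lies within the daylight-saving period (25 February – 30 September), so Galin is on daylight time, UTC+11:00.
15:00 Galin − 11h = 04:00 UTC.
1 April 2029 is a Sunday, so the first Sunday is April 1.
1 September 2029 is a Saturday, so Mondays fall on 3, 10, 17, 24; the last is September 24.
At the standard offset (UTC−10:30), 04:00 UTC − 10h30m = 17:30 Orvand Territory standard time (rolling into the previous day, 25 September 2029).
Daylight saving runs 1 April – 24 September; the standard-time date in Orvand Territory, September 25, 2029, is outside that window, so Orvand Territory is on standard time at UTC−10:30.
04:00 UTC − 10h30m = 17:30 Orvand Territory (rolling into the previous day, 25 September 2029).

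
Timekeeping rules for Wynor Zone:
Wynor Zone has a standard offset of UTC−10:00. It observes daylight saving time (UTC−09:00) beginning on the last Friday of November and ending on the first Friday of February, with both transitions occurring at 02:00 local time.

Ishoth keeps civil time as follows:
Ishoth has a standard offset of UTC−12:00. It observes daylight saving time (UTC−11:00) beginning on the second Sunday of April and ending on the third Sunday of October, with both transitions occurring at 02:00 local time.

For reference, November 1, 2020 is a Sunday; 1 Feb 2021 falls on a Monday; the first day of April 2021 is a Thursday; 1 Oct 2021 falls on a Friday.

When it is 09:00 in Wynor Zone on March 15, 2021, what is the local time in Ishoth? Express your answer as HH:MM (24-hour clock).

1 November 2020 is a Sunday, so Fridays fall on 6, 13, 20, 27; the last is November 27.
1 February 2021 is a Monday, so the first Friday is February 5.
March 15, 2021 does not fall between 27 November 2020 and 5 February 2021, so daylight saving is not in effect and Wynor Zone is at UTC−10:00.
09:00 Wynor Zone + 10h = 19:00 UTC.
1 April 2021 is a Thursday, so the first Sunday is April 4 and the second is April 11.
1 October 2021 is a Friday, so the first Sunday is October 3 and the third is October 17.
At the standard offset (UTC−12:00), 19:00 UTC − 12h = 07:00 Ishoth standard time.
The standard-time date in Ishoth, March 15, 2021, does not fall between 11 April and 17 October, so daylight saving is not in effect and Ishoth is at UTC−12:00.
19:00 UTC − 12h = 07:00 Ishoth.

07:00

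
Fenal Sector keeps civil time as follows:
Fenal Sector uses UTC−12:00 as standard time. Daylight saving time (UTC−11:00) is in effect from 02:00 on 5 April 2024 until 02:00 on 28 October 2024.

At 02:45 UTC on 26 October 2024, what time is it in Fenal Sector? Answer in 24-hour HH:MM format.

At the standard offset (UTC−12:00), 02:45 UTC − 12h = 14:45 Fenal Sector standard time (rolling into the previous day, 25 October 2024).
The standard-time date in Fenal Sector, 25 October 2024, lies within the daylight-saving period (5 April – 28 October), so Fenal Sector is on daylight time, UTC−11:00.
02:45 UTC − 11h = 15:45 local (rolling into the previous day, 25 October 2024).

15:45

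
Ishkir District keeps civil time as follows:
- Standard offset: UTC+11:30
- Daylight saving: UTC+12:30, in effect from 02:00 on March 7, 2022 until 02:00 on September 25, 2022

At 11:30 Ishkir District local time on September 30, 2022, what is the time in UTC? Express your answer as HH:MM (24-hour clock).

00:00

Daylight saving runs 7 March – 25 September; September 30, 2022 is outside that window, so Ishkir District is on standard time at UTC+11:30.
11:30 local − 11h30m = 00:00 UTC.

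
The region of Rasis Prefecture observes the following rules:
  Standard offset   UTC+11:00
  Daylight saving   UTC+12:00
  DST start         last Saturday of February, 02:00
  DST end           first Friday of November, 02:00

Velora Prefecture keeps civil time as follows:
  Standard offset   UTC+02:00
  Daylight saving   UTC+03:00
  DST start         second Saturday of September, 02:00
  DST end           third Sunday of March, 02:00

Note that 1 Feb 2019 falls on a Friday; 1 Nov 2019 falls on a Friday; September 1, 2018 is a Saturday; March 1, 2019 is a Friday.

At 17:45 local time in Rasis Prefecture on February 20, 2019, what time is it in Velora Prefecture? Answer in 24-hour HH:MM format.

09:45

1 February 2019 is a Friday, so Saturdays fall on 2, 9, 16, 23; the last is February 23.
1 November 2019 is a Friday, so the first Friday is November 1.
Daylight saving runs 23 February – 1 November; February 20, 2019 is outside that window, so Rasis Prefecture is on standard time at UTC+11:00.
17:45 Rasis Prefecture − 11h = 06:45 UTC.
1 September 2018 is a Saturday, so the first Saturday is September 1 and the second is September 8.
1 March 2019 is a Friday, so the first Sunday is March 3 and the third is March 17.
At the standard offset (UTC+02:00), 06:45 UTC + 2h = 08:45 Velora Prefecture standard time.
The standard-time date in Velora Prefecture, February 20, 2019, falls between 8 September 2018 and 17 March 2019, so daylight saving is in effect and Velora Prefecture is at UTC+03:00.
06:45 UTC + 3h = 09:45 Velora Prefecture.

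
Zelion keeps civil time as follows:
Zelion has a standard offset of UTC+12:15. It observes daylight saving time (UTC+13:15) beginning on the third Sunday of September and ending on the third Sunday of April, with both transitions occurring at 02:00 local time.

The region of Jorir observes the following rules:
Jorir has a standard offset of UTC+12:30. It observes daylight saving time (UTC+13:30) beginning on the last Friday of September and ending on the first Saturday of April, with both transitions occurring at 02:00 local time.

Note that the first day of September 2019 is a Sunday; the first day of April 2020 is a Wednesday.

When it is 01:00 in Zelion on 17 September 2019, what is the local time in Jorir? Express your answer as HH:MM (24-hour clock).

00:15

1 September 2019 is a Sunday, so the first Sunday is September 1 and the third is September 15.
1 April 2020 is a Wednesday, so the first Sunday is April 5 and the third is April 19.
17 September 2019 lies within the daylight-saving period (15 September 2019 – 19 April 2020), so Zelion is on daylight time, UTC+13:15.
01:00 Zelion − 13h15m = 11:45 UTC (rolling into the previous day, 16 September 2019).
1 September 2019 is a Sunday, so Fridays fall on 6, 13, 20, 27; the last is September 27.
1 April 2020 is a Wednesday, so the first Saturday is April 4.
At the standard offset (UTC+12:30), 11:45 UTC + 12h30m = 00:15 Jorir standard time (rolling into the next day, 17 September 2019).
The standard-time date in Jorir, 17 September 2019, does not fall between 27 September 2019 and 4 April 2020, so daylight saving is not in effect and Jorir is at UTC+12:30.
11:45 UTC + 12h30m = 00:15 Jorir (rolling into the next day, 17 September 2019).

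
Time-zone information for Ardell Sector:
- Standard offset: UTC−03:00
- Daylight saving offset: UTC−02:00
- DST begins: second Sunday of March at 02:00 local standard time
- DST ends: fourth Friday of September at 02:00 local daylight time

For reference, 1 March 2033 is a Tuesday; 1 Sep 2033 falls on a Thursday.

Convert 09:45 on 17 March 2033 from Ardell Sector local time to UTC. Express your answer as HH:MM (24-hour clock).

1 March 2033 is a Tuesday, so the first Sunday is March 6 and the second is March 13.
1 September 2033 is a Thursday, so the first Friday is September 2 and the fourth is September 23.
Daylight saving runs 13 March – 23 September; 17 March 2033 is inside that window, so Ardell Sector is at UTC−02:00.
09:45 local + 2h = 11:45 UTC.

11:45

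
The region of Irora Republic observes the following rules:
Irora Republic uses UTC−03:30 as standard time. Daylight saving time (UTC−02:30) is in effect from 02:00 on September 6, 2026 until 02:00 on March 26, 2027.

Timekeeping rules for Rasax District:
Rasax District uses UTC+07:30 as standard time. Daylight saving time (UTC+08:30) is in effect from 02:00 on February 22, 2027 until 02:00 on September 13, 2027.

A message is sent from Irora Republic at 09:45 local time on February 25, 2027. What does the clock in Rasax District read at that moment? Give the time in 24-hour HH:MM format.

Daylight saving runs 6 September 2026 – 26 March 2027; February 25, 2027 is inside that window, so Irora Republic is at UTC−02:30.
09:45 Irora Republic + 2h30m = 12:15 UTC.
At the standard offset (UTC+07:30), 12:15 UTC + 7h30m = 19:45 Rasax District standard time.
The standard-time date in Rasax District, February 25, 2027, falls between 22 February and 13 September, so daylight saving is in effect and Rasax District is at UTC+08:30.
12:15 UTC + 8h30m = 20:45 Rasax District.

20:45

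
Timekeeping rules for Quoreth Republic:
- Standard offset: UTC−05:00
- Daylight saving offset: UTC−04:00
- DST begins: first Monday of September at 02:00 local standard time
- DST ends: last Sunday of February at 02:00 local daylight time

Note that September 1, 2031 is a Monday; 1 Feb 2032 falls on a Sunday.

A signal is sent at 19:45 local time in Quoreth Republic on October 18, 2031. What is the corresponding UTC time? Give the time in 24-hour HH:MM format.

1 September 2031 is a Monday, so the first Monday is September 1.
1 February 2032 is a Sunday, so Sundays fall on 1, 8, 15, 22, 29; the last is February 29.
October 18, 2031 lies within the daylight-saving period (1 September 2031 – 29 February 2032), so Quoreth Republic is on daylight time, UTC−04:00.
19:45 local + 4h = 23:45 UTC.

23:45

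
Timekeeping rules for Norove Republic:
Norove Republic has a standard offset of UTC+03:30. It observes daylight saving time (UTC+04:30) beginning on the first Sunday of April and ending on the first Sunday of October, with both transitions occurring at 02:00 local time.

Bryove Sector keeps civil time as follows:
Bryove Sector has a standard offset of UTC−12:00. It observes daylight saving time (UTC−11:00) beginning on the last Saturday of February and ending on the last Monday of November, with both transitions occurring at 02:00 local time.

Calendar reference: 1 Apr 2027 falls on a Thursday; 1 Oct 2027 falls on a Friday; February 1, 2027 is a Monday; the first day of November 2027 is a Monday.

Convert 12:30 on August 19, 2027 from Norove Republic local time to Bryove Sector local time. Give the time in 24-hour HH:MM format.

21:00

1 April 2027 is a Thursday, so the first Sunday is April 4.
1 October 2027 is a Friday, so the first Sunday is October 3.
August 19, 2027 lies within the daylight-saving period (4 April – 3 October), so Norove Republic is on daylight time, UTC+04:30.
12:30 Norove Republic − 4h30m = 08:00 UTC.
1 February 2027 is a Monday, so Saturdays fall on 6, 13, 20, 27; the last is February 27.
1 November 2027 is a Monday, so Mondays fall on 1, 8, 15, 22, 29; the last is November 29.
At the standard offset (UTC−12:00), 08:00 UTC − 12h = 20:00 Bryove Sector standard time (rolling into the previous day, 18 August 2027).
Daylight saving runs 27 February – 29 November; the standard-time date in Bryove Sector, August 18, 2027, is inside that window, so Bryove Sector is at UTC−11:00.
08:00 UTC − 11h = 21:00 Bryove Sector (rolling into the previous day, 18 August 2027).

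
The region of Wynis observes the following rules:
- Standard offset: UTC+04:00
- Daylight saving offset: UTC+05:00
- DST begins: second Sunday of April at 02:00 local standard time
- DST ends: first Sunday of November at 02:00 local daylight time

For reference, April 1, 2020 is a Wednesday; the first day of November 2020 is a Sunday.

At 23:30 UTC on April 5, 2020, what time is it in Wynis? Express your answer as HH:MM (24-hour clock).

1 April 2020 is a Wednesday, so the first Sunday is April 5 and the second is April 12.
1 November 2020 is a Sunday, so the first Sunday is November 1.
At the standard offset (UTC+04:00), 23:30 UTC + 4h = 03:30 Wynis standard time (rolling into the next day, 6 April 2020).
Daylight saving runs 12 April – 1 November; the standard-time date in Wynis, April 6, 2020, is outside that window, so Wynis is on standard time at UTC+04:00.
23:30 UTC + 4h = 03:30 local (rolling into the next day, 6 April 2020).

03:30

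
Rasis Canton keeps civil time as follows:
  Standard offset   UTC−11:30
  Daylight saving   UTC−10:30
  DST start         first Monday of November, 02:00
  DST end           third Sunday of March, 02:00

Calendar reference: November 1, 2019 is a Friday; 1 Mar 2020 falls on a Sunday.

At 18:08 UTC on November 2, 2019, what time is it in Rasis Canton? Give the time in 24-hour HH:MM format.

06:38

1 November 2019 is a Friday, so the first Monday is November 4.
1 March 2020 is a Sunday, so the first Sunday is March 1 and the third is March 15.
At the standard offset (UTC−11:30), 18:08 UTC − 11h30m = 06:38 Rasis Canton standard time.
The standard-time date in Rasis Canton, November 2, 2019, does not fall between 4 November 2019 and 15 March 2020, so daylight saving is not in effect and Rasis Canton is at UTC−11:30.
18:08 UTC − 11h30m = 06:38 local.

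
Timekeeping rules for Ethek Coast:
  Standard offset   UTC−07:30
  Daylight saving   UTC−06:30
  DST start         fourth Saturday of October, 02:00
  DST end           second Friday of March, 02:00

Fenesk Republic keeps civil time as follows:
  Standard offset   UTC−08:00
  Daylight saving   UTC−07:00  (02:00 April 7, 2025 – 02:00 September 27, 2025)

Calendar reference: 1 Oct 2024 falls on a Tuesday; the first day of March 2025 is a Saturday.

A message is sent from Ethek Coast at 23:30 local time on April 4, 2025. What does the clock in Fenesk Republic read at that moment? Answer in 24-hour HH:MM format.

1 October 2024 is a Tuesday, so the first Saturday is October 5 and the fourth is October 26.
1 March 2025 is a Saturday, so the first Friday is March 7 and the second is March 14.
Daylight saving runs 26 October 2024 – 14 March 2025; April 4, 2025 is outside that window, so Ethek Coast is on standard time at UTC−07:30.
23:30 Ethek Coast + 7h30m = 07:00 UTC (rolling into the next day, 5 April 2025).
At the standard offset (UTC−08:00), 07:00 UTC − 8h = 23:00 Fenesk Republic standard time (rolling into the previous day, 4 April 2025).
The standard-time date in Fenesk Republic, April 4, 2025, does not fall between 7 April and 27 September, so daylight saving is not in effect and Fenesk Republic is at UTC−08:00.
07:00 UTC − 8h = 23:00 Fenesk Republic (rolling into the previous day, 4 April 2025).

23:00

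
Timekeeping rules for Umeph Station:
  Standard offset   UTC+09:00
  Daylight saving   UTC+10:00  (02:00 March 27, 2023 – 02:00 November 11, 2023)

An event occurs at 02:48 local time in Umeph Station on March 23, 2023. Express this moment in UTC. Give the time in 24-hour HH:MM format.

17:48

March 23, 2023 does not fall between 27 March and 11 November, so daylight saving is not in effect and Umeph Station is at UTC+09:00.
02:48 local − 9h = 17:48 UTC (rolling into the previous day, 22 March 2023).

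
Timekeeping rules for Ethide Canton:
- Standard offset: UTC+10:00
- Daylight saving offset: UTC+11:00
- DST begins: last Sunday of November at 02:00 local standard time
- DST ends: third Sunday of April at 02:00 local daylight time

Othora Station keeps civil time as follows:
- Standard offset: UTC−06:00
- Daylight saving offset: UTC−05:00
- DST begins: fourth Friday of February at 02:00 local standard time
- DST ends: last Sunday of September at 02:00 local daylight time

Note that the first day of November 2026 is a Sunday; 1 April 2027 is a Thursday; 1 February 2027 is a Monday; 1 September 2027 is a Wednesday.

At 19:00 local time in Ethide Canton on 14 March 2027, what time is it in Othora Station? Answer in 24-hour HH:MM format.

1 November 2026 is a Sunday, so Sundays fall on 1, 8, 15, 22, 29; the last is November 29.
1 April 2027 is a Thursday, so the first Sunday is April 4 and the third is April 18.
Daylight saving runs 29 November 2026 – 18 April 2027; 14 March 2027 is inside that window, so Ethide Canton is at UTC+11:00.
19:00 Ethide Canton − 11h = 08:00 UTC.
1 February 2027 is a Monday, so the first Friday is February 5 and the fourth is February 26.
1 September 2027 is a Wednesday, so Sundays fall on 5, 12, 19, 26; the last is September 26.
At the standard offset (UTC−06:00), 08:00 UTC − 6h = 02:00 Othora Station standard time.
Daylight saving runs 26 February – 26 September; the standard-time date in Othora Station, 14 March 2027, is inside that window, so Othora Station is at UTC−05:00.
08:00 UTC − 5h = 03:00 Othora Station.

03:00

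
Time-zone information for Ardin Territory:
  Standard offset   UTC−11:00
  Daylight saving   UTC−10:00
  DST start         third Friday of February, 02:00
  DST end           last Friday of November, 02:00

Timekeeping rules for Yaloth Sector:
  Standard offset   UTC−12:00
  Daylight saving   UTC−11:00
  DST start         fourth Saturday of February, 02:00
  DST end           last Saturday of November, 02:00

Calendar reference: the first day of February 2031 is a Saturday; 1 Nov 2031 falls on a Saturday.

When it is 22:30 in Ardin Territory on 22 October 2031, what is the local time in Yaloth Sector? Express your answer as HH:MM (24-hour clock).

21:30

1 February 2031 is a Saturday, so the first Friday is February 7 and the third is February 21.
1 November 2031 is a Saturday, so Fridays fall on 7, 14, 21, 28; the last is November 28.
22 October 2031 falls between 21 February and 28 November, so daylight saving is in effect and Ardin Territory is at UTC−10:00.
22:30 Ardin Territory + 10h = 08:30 UTC (rolling into the next day, 23 October 2031).
1 February 2031 is a Saturday, so the first Saturday is February 1 and the fourth is February 22.
1 November 2031 is a Saturday, so Saturdays fall on 1, 8, 15, 22, 29; the last is November 29.
At the standard offset (UTC−12:00), 08:30 UTC − 12h = 20:30 Yaloth Sector standard time (rolling into the previous day, 22 October 2031).
Daylight saving runs 22 February – 29 November; the standard-time date in Yaloth Sector, 22 October 2031, is inside that window, so Yaloth Sector is at UTC−11:00.
08:30 UTC − 11h = 21:30 Yaloth Sector (rolling into the previous day, 22 October 2031).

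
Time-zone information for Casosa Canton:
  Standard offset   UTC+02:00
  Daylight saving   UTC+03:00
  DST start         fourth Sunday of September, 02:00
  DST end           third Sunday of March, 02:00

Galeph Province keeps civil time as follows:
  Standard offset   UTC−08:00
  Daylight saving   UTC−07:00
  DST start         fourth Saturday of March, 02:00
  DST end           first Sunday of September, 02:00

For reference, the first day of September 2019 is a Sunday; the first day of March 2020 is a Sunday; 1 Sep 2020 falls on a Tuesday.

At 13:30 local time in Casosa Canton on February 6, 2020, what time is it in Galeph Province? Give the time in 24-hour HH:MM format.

02:30

1 September 2019 is a Sunday, so the first Sunday is September 1 and the fourth is September 22.
1 March 2020 is a Sunday, so the first Sunday is March 1 and the third is March 15.
February 6, 2020 lies within the daylight-saving period (22 September 2019 – 15 March 2020), so Casosa Canton is on daylight time, UTC+03:00.
13:30 Casosa Canton − 3h = 10:30 UTC.
1 March 2020 is a Sunday, so the first Saturday is March 7 and the fourth is March 28.
1 September 2020 is a Tuesday, so the first Sunday is September 6.
At the standard offset (UTC−08:00), 10:30 UTC − 8h = 02:30 Galeph Province standard time.
The standard-time date in Galeph Province, February 6, 2020, is outside the daylight-saving period (28 March – 6 September), so Galeph Province is on standard time, UTC−08:00.
10:30 UTC − 8h = 02:30 Galeph Province.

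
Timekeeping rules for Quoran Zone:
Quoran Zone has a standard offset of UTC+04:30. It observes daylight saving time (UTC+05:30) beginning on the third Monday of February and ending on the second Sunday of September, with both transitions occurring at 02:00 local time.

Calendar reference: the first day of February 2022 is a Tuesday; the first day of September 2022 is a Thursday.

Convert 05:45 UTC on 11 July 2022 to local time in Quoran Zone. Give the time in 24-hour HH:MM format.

1 February 2022 is a Tuesday, so the first Monday is February 7 and the third is February 21.
1 September 2022 is a Thursday, so the first Sunday is September 4 and the second is September 11.
At the standard offset (UTC+04:30), 05:45 UTC + 4h30m = 10:15 Quoran Zone standard time.
The standard-time date in Quoran Zone, 11 July 2022, lies within the daylight-saving period (21 February – 11 September), so Quoran Zone is on daylight time, UTC+05:30.
05:45 UTC + 5h30m = 11:15 local.

11:15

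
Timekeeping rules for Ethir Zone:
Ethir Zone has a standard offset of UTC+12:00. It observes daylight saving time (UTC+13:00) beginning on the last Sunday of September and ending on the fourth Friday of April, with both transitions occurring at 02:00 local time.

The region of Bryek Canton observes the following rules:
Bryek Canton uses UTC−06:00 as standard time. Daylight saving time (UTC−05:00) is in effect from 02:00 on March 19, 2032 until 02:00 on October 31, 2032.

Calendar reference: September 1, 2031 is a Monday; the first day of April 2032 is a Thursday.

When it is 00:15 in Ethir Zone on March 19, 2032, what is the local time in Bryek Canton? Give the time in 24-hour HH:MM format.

1 September 2031 is a Monday, so Sundays fall on 7, 14, 21, 28; the last is September 28.
1 April 2032 is a Thursday, so the first Friday is April 2 and the fourth is April 23.
Daylight saving runs 28 September 2031 – 23 April 2032; March 19, 2032 is inside that window, so Ethir Zone is at UTC+13:00.
00:15 Ethir Zone − 13h = 11:15 UTC (rolling into the previous day, 18 March 2032).
At the standard offset (UTC−06:00), 11:15 UTC − 6h = 05:15 Bryek Canton standard time.
Daylight saving runs 19 March – 31 October; the standard-time date in Bryek Canton, March 18, 2032, is outside that window, so Bryek Canton is on standard time at UTC−06:00.
11:15 UTC − 6h = 05:15 Bryek Canton.

05:15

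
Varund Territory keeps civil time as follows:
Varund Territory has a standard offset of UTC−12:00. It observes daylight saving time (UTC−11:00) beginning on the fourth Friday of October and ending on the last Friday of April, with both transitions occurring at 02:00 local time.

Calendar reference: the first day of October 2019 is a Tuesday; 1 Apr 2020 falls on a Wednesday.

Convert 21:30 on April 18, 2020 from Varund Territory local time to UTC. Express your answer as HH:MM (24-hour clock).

08:30

1 October 2019 is a Tuesday, so the first Friday is October 4 and the fourth is October 25.
1 April 2020 is a Wednesday, so Fridays fall on 3, 10, 17, 24; the last is April 24.
Daylight saving runs 25 October 2019 – 24 April 2020; April 18, 2020 is inside that window, so Varund Territory is at UTC−11:00.
21:30 local + 11h = 08:30 UTC (rolling into the next day, 19 April 2020).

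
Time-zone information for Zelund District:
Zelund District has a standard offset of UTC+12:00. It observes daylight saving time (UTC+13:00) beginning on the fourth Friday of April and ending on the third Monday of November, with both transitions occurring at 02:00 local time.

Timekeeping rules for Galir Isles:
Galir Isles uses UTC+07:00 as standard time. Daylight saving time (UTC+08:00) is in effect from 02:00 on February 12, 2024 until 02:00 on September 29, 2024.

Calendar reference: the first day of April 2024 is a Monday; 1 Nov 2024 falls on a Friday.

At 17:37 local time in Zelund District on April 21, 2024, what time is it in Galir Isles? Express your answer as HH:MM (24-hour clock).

13:37

1 April 2024 is a Monday, so the first Friday is April 5 and the fourth is April 26.
1 November 2024 is a Friday, so the first Monday is November 4 and the third is November 18.
Daylight saving runs 26 April – 18 November; April 21, 2024 is outside that window, so Zelund District is on standard time at UTC+12:00.
17:37 Zelund District − 12h = 05:37 UTC.
At the standard offset (UTC+07:00), 05:37 UTC + 7h = 12:37 Galir Isles standard time.
Daylight saving runs 12 February – 29 September; the standard-time date in Galir Isles, April 21, 2024, is inside that window, so Galir Isles is at UTC+08:00.
05:37 UTC + 8h = 13:37 Galir Isles.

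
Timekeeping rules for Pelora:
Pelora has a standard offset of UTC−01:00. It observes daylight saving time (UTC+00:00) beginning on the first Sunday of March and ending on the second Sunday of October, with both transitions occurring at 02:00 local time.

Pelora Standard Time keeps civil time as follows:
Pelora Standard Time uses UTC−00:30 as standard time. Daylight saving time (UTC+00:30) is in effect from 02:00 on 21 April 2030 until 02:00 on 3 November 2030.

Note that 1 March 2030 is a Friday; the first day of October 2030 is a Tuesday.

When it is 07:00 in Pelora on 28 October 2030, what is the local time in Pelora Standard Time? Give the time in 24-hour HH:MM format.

08:30

1 March 2030 is a Friday, so the first Sunday is March 3.
1 October 2030 is a Tuesday, so the first Sunday is October 6 and the second is October 13.
28 October 2030 is outside the daylight-saving period (3 March – 13 October), so Pelora is on standard time, UTC−01:00.
07:00 Pelora + 1h = 08:00 UTC.
At the standard offset (UTC−00:30), 08:00 UTC − 0h30m = 07:30 Pelora Standard Time standard time.
Daylight saving runs 21 April – 3 November; the standard-time date in Pelora Standard Time, 28 October 2030, is inside that window, so Pelora Standard Time is at UTC+00:30.
08:00 UTC + 0h30m = 08:30 Pelora Standard Time.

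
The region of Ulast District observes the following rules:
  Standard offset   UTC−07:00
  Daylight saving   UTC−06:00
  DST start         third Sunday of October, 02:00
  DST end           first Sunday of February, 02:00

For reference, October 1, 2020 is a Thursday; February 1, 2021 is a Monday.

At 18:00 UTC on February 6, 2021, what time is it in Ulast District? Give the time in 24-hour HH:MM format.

12:00

1 October 2020 is a Thursday, so the first Sunday is October 4 and the third is October 18.
1 February 2021 is a Monday, so the first Sunday is February 7.
At the standard offset (UTC−07:00), 18:00 UTC − 7h = 11:00 Ulast District standard time.
Daylight saving runs 18 October 2020 – 7 February 2021; the standard-time date in Ulast District, February 6, 2021, is inside that window, so Ulast District is at UTC−06:00.
18:00 UTC − 6h = 12:00 local.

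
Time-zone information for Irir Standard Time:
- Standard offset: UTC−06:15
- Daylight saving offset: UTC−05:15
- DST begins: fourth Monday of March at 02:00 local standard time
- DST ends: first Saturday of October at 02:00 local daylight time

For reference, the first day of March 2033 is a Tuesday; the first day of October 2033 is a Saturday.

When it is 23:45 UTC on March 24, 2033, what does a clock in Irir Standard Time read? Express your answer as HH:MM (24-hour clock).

17:30

1 March 2033 is a Tuesday, so the first Monday is March 7 and the fourth is March 28.
1 October 2033 is a Saturday, so the first Saturday is October 1.
At the standard offset (UTC−06:15), 23:45 UTC − 6h15m = 17:30 Irir Standard Time standard time.
The standard-time date in Irir Standard Time, March 24, 2033, is outside the daylight-saving period (28 March – 1 October), so Irir Standard Time is on standard time, UTC−06:15.
23:45 UTC − 6h15m = 17:30 local.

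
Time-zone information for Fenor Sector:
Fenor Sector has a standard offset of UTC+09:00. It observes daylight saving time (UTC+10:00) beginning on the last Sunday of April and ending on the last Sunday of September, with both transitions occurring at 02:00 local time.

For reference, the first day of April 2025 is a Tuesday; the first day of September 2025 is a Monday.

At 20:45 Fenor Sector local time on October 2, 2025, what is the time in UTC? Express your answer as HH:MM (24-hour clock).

1 April 2025 is a Tuesday, so Sundays fall on 6, 13, 20, 27; the last is April 27.
1 September 2025 is a Monday, so Sundays fall on 7, 14, 21, 28; the last is September 28.
October 2, 2025 is outside the daylight-saving period (27 April – 28 September), so Fenor Sector is on standard time, UTC+09:00.
20:45 local − 9h = 11:45 UTC.

11:45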